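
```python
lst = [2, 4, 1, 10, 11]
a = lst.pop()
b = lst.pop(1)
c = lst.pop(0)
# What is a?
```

After line 1: lst = [2, 4, 1, 10, 11]
After line 2 (pop() -> a = 11): lst = [2, 4, 1, 10]
After line 3 (pop(1) -> b = 4): lst = [2, 1, 10]
After line 4 (pop(0) -> c = 2): lst = [1, 10]

11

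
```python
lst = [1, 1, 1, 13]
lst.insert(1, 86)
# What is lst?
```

[1, 86, 1, 1, 13]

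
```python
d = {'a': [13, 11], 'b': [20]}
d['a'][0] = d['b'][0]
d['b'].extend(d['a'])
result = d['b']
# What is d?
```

After line 1: d = {'a': [13, 11], 'b': [20]}
After line 2 (a[0] = b[0] = 20): d = {'a': [20, 11], 'b': [20]}
After line 3 (b.extend(a) appends [20, 11]): d = {'a': [20, 11], 'b': [20, 20, 11]}
After line 4: result = d['b'] = [20, 20, 11]

{'a': [20, 11], 'b': [20, 20, 11]}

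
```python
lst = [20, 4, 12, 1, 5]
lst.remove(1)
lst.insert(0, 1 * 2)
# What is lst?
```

After line 1: lst = [20, 4, 12, 1, 5]
After line 2 (remove first 1): lst = [20, 4, 12, 5]
After line 3 (insert 2 at index 0): lst = [2, 20, 4, 12, 5]

[2, 20, 4, 12, 5]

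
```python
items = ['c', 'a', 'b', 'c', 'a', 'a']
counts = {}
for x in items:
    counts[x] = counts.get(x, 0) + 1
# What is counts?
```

Initial: counts = {}, items = ['c', 'a', 'b', 'c', 'a', 'a']
See 'c': counts = {'c': 1}
See 'a': counts = {'c': 1, 'a': 1}
See 'b': counts = {'c': 1, 'a': 1, 'b': 1}
See 'c': counts = {'c': 2, 'a': 1, 'b': 1}
See 'a': counts = {'c': 2, 'a': 2, 'b': 1}
See 'a': counts = {'c': 2, 'a': 3, 'b': 1}

{'c': 2, 'a': 3, 'b': 1}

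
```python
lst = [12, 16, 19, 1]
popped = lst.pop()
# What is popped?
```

1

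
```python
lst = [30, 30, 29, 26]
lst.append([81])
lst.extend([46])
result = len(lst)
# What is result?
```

After line 1: lst = [30, 30, 29, 26]
After line 2 (append adds [81] as single element): lst = [30, 30, 29, 26, [81]]
After line 3 (extend unpacks [46], adds 46): lst = [30, 30, 29, 26, [81], 46]
After line 4: result = len(lst) = 6

6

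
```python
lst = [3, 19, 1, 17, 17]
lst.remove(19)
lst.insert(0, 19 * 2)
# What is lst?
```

After line 1: lst = [3, 19, 1, 17, 17]
After line 2 (remove first 19): lst = [3, 1, 17, 17]
After line 3 (insert 38 at index 0): lst = [38, 3, 1, 17, 17]

[38, 3, 1, 17, 17]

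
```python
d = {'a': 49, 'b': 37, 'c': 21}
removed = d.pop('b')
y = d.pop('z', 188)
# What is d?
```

After line 1: d = {'a': 49, 'b': 37, 'c': 21}
After line 2 (pop 'b' returns 37): d = {'a': 49, 'c': 21}, removed = 37
After line 3 (pop 'z' missing, returns default 188): d = {'a': 49, 'c': 21}, y = 188

{'a': 49, 'c': 21}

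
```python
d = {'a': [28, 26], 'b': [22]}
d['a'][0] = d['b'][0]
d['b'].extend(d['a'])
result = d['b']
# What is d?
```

After line 1: d = {'a': [28, 26], 'b': [22]}
After line 2 (a[0] = b[0] = 22): d = {'a': [22, 26], 'b': [22]}
After line 3 (b.extend(a) appends [22, 26]): d = {'a': [22, 26], 'b': [22, 22, 26]}
After line 4: result = d['b'] = [22, 22, 26]

{'a': [22, 26], 'b': [22, 22, 26]}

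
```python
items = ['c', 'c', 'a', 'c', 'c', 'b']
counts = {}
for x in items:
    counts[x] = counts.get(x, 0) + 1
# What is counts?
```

Initial: counts = {}, items = ['c', 'c', 'a', 'c', 'c', 'b']
See 'c': counts = {'c': 1}
See 'c': counts = {'c': 2}
See 'a': counts = {'c': 2, 'a': 1}
See 'c': counts = {'c': 3, 'a': 1}
See 'c': counts = {'c': 4, 'a': 1}
See 'b': counts = {'c': 4, 'a': 1, 'b': 1}

{'c': 4, 'a': 1, 'b': 1}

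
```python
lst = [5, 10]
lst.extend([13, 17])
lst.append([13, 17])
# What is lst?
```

After line 1: lst = [5, 10]
After line 2 (extend unpacks [13, 17]): lst = [5, 10, 13, 17]
After line 3 (append adds [13, 17] as single element): lst = [5, 10, 13, 17, [13, 17]]

[5, 10, 13, 17, [13, 17]]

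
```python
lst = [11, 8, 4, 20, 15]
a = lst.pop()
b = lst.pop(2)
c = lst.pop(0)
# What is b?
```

After line 1: lst = [11, 8, 4, 20, 15]
After line 2 (pop() -> a = 15): lst = [11, 8, 4, 20]
After line 3 (pop(2) -> b = 4): lst = [11, 8, 20]
After line 4 (pop(0) -> c = 11): lst = [8, 20]

4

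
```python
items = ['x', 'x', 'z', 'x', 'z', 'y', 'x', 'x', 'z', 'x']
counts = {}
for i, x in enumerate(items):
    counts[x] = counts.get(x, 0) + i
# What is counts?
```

Initial: counts = {}, items = ['x', 'x', 'z', 'x', 'z', 'y', 'x', 'x', 'z', 'x']
i=0, x='x': counts = {'x': 0}
i=1, x='x': counts = {'x': 1}
i=2, x='z': counts = {'x': 1, 'z': 2}
i=3, x='x': counts = {'x': 4, 'z': 2}
i=4, x='z': counts = {'x': 4, 'z': 6}
i=5, x='y': counts = {'x': 4, 'z': 6, 'y': 5}
i=6, x='x': counts = {'x': 10, 'z': 6, 'y': 5}
i=7, x='x': counts = {'x': 17, 'z': 6, 'y': 5}
i=8, x='z': counts = {'x': 17, 'z': 14, 'y': 5}
i=9, x='x': counts = {'x': 26, 'z': 14, 'y': 5}

{'x': 26, 'z': 14, 'y': 5}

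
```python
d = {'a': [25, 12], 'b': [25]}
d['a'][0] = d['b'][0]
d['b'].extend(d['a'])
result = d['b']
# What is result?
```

After line 1: d = {'a': [25, 12], 'b': [25]}
After line 2 (a[0] = b[0] = 25): d = {'a': [25, 12], 'b': [25]}
After line 3 (b.extend(a) appends [25, 12]): d = {'a': [25, 12], 'b': [25, 25, 12]}
After line 4: result = d['b'] = [25, 25, 12]

[25, 25, 12]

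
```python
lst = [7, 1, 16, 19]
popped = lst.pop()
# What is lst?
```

[7, 1, 16]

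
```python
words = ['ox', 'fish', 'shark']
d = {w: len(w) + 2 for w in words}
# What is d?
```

{'ox': 4, 'fish': 6, 'shark': 7}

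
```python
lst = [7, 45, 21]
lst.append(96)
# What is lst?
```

[7, 45, 21, 96]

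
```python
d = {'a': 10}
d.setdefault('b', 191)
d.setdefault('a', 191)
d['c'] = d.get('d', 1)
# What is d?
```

After line 1: d = {'a': 10}
After line 2 (setdefault adds 'b'=191): d = {'a': 10, 'b': 191}
After line 3 (setdefault 'a' no-op, already exists): d = {'a': 10, 'b': 191}
After line 4 (get('d', 1) returns default since 'd' not in d): d = {'a': 10, 'b': 191, 'c': 1}

{'a': 10, 'b': 191, 'c': 1}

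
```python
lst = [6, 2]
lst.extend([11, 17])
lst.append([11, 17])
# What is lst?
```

After line 1: lst = [6, 2]
After line 2 (extend unpacks [11, 17]): lst = [6, 2, 11, 17]
After line 3 (append adds [11, 17] as single element): lst = [6, 2, 11, 17, [11, 17]]

[6, 2, 11, 17, [11, 17]]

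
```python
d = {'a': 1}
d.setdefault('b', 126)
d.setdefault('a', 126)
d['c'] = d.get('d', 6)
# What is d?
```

After line 1: d = {'a': 1}
After line 2 (setdefault adds 'b'=126): d = {'a': 1, 'b': 126}
After line 3 (setdefault 'a' no-op, already exists): d = {'a': 1, 'b': 126}
After line 4 (get('d', 6) returns default since 'd' not in d): d = {'a': 1, 'b': 126, 'c': 6}

{'a': 1, 'b': 126, 'c': 6}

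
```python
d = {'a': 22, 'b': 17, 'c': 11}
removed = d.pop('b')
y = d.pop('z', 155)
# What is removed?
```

After line 1: d = {'a': 22, 'b': 17, 'c': 11}
After line 2 (pop 'b' returns 17): d = {'a': 22, 'c': 11}, removed = 17
After line 3 (pop 'z' missing, returns default 155): d = {'a': 22, 'c': 11}, y = 155

17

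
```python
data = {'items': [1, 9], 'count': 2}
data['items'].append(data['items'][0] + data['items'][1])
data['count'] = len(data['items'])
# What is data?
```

After line 1: data = {'items': [1, 9], 'count': 2}
After line 2 (append 1 + 9 = 10): data = {'items': [1, 9, 10], 'count': 2}
After line 3 (count = len(items) = 3): data = {'items': [1, 9, 10], 'count': 3}

{'items': [1, 9, 10], 'count': 3}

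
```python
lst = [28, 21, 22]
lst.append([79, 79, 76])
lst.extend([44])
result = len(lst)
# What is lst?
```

After line 1: lst = [28, 21, 22]
After line 2 (append adds [79, 79, 76] as single element): lst = [28, 21, 22, [79, 79, 76]]
After line 3 (extend unpacks [44], adds 44): lst = [28, 21, 22, [79, 79, 76], 44]
After line 4: result = len(lst) = 5

[28, 21, 22, [79, 79, 76], 44]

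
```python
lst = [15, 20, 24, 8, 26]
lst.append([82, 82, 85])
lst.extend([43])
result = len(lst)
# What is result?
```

After line 1: lst = [15, 20, 24, 8, 26]
After line 2 (append adds [82, 82, 85] as single element): lst = [15, 20, 24, 8, 26, [82, 82, 85]]
After line 3 (extend unpacks [43], adds 43): lst = [15, 20, 24, 8, 26, [82, 82, 85], 43]
After line 4: result = len(lst) = 7

7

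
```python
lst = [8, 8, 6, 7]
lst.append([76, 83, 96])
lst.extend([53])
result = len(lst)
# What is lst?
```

After line 1: lst = [8, 8, 6, 7]
After line 2 (append adds [76, 83, 96] as single element): lst = [8, 8, 6, 7, [76, 83, 96]]
After line 3 (extend unpacks [53], adds 53): lst = [8, 8, 6, 7, [76, 83, 96], 53]
After line 4: result = len(lst) = 6

[8, 8, 6, 7, [76, 83, 96], 53]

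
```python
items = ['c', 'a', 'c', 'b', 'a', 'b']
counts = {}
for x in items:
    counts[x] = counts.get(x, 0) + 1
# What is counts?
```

Initial: counts = {}, items = ['c', 'a', 'c', 'b', 'a', 'b']
See 'c': counts = {'c': 1}
See 'a': counts = {'c': 1, 'a': 1}
See 'c': counts = {'c': 2, 'a': 1}
See 'b': counts = {'c': 2, 'a': 1, 'b': 1}
See 'a': counts = {'c': 2, 'a': 2, 'b': 1}
See 'b': counts = {'c': 2, 'a': 2, 'b': 2}

{'c': 2, 'a': 2, 'b': 2}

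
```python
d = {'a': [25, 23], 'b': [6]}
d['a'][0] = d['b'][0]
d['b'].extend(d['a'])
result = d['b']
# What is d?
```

After line 1: d = {'a': [25, 23], 'b': [6]}
After line 2 (a[0] = b[0] = 6): d = {'a': [6, 23], 'b': [6]}
After line 3 (b.extend(a) appends [6, 23]): d = {'a': [6, 23], 'b': [6, 6, 23]}
After line 4: result = d['b'] = [6, 6, 23]

{'a': [6, 23], 'b': [6, 6, 23]}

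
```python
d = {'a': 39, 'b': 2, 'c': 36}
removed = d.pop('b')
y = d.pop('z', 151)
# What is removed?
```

After line 1: d = {'a': 39, 'b': 2, 'c': 36}
After line 2 (pop 'b' returns 2): d = {'a': 39, 'c': 36}, removed = 2
After line 3 (pop 'z' missing, returns default 151): d = {'a': 39, 'c': 36}, y = 151

2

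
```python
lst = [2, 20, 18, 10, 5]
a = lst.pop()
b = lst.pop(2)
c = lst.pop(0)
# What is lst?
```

After line 1: lst = [2, 20, 18, 10, 5]
After line 2 (pop() -> a = 5): lst = [2, 20, 18, 10]
After line 3 (pop(2) -> b = 18): lst = [2, 20, 10]
After line 4 (pop(0) -> c = 2): lst = [20, 10]

[20, 10]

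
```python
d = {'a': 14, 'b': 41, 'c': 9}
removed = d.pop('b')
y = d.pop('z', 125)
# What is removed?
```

After line 1: d = {'a': 14, 'b': 41, 'c': 9}
After line 2 (pop 'b' returns 41): d = {'a': 14, 'c': 9}, removed = 41
After line 3 (pop 'z' missing, returns default 125): d = {'a': 14, 'c': 9}, y = 125

41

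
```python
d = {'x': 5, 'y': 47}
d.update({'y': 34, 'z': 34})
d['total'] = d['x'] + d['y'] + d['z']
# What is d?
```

After line 1: d = {'x': 5, 'y': 47}
After line 2 (y overwritten, z added): d = {'x': 5, 'y': 34, 'z': 34}
After line 3 (total = 5 + 34 + 34 = 73): d = {'x': 5, 'y': 34, 'z': 34, 'total': 73}

{'x': 5, 'y': 34, 'z': 34, 'total': 73}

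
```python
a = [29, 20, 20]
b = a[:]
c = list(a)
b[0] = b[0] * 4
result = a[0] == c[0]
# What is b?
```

After line 1: a = [29, 20, 20]
After line 2 (b = a[:], copy): a = [29, 20, 20], b = [29, 20, 20]
After line 3 (c = list(a) is a copy, new object): c = [29, 20, 20]
After line 4 (b[0] = 29 * 4 = 116; only b mutates (copy)): a = [29, 20, 20], b = [116, 20, 20], c = [29, 20, 20]
After line 5 (a[0] = 29, c[0] = 29; result = True)

[116, 20, 20]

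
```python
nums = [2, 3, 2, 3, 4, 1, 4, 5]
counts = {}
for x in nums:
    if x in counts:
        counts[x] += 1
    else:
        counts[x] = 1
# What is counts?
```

Initial: counts = {}, nums = [2, 3, 2, 3, 4, 1, 4, 5]
See 2: counts = {2: 1}
See 3: counts = {2: 1, 3: 1}
See 2: counts = {2: 2, 3: 1}
See 3: counts = {2: 2, 3: 2}
See 4: counts = {2: 2, 3: 2, 4: 1}
See 1: counts = {2: 2, 3: 2, 4: 1, 1: 1}
See 4: counts = {2: 2, 3: 2, 4: 2, 1: 1}
See 5: counts = {2: 2, 3: 2, 4: 2, 1: 1, 5: 1}

{2: 2, 3: 2, 4: 2, 1: 1, 5: 1}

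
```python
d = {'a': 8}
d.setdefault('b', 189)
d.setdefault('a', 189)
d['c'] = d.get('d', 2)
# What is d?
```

After line 1: d = {'a': 8}
After line 2 (setdefault adds 'b'=189): d = {'a': 8, 'b': 189}
After line 3 (setdefault 'a' no-op, already exists): d = {'a': 8, 'b': 189}
After line 4 (get('d', 2) returns default since 'd' not in d): d = {'a': 8, 'b': 189, 'c': 2}

{'a': 8, 'b': 189, 'c': 2}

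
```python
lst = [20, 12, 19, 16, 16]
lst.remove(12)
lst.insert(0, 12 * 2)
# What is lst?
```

After line 1: lst = [20, 12, 19, 16, 16]
After line 2 (remove first 12): lst = [20, 19, 16, 16]
After line 3 (insert 24 at index 0): lst = [24, 20, 19, 16, 16]

[24, 20, 19, 16, 16]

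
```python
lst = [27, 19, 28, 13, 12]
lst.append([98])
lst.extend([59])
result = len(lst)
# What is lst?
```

After line 1: lst = [27, 19, 28, 13, 12]
After line 2 (append adds [98] as single element): lst = [27, 19, 28, 13, 12, [98]]
After line 3 (extend unpacks [59], adds 59): lst = [27, 19, 28, 13, 12, [98], 59]
After line 4: result = len(lst) = 7

[27, 19, 28, 13, 12, [98], 59]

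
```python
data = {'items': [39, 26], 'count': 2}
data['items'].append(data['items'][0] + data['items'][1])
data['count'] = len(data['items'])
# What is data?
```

After line 1: data = {'items': [39, 26], 'count': 2}
After line 2 (append 39 + 26 = 65): data = {'items': [39, 26, 65], 'count': 2}
After line 3 (count = len(items) = 3): data = {'items': [39, 26, 65], 'count': 3}

{'items': [39, 26, 65], 'count': 3}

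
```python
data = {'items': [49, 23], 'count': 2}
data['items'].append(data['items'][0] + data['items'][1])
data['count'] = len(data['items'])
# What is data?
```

After line 1: data = {'items': [49, 23], 'count': 2}
After line 2 (append 49 + 23 = 72): data = {'items': [49, 23, 72], 'count': 2}
After line 3 (count = len(items) = 3): data = {'items': [49, 23, 72], 'count': 3}

{'items': [49, 23, 72], 'count': 3}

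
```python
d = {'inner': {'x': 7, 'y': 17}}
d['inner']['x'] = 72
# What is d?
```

After line 1: d = {'inner': {'x': 7, 'y': 17}}
After line 2 (inner x overwritten): d = {'inner': {'x': 72, 'y': 17}}

{'inner': {'x': 72, 'y': 17}}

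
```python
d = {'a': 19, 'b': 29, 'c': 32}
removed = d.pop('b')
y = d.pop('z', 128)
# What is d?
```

After line 1: d = {'a': 19, 'b': 29, 'c': 32}
After line 2 (pop 'b' returns 29): d = {'a': 19, 'c': 32}, removed = 29
After line 3 (pop 'z' missing, returns default 128): d = {'a': 19, 'c': 32}, y = 128

{'a': 19, 'c': 32}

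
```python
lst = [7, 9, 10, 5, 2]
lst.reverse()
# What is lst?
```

[2, 5, 10, 9, 7]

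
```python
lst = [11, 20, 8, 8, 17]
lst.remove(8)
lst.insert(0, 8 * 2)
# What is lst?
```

After line 1: lst = [11, 20, 8, 8, 17]
After line 2 (remove first 8): lst = [11, 20, 8, 17]
After line 3 (insert 16 at index 0): lst = [16, 11, 20, 8, 17]

[16, 11, 20, 8, 17]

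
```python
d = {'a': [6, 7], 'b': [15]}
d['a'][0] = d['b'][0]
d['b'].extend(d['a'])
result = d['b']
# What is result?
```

After line 1: d = {'a': [6, 7], 'b': [15]}
After line 2 (a[0] = b[0] = 15): d = {'a': [15, 7], 'b': [15]}
After line 3 (b.extend(a) appends [15, 7]): d = {'a': [15, 7], 'b': [15, 15, 7]}
After line 4: result = d['b'] = [15, 15, 7]

[15, 15, 7]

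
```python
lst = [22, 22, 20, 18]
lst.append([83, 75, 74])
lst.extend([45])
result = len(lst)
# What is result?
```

After line 1: lst = [22, 22, 20, 18]
After line 2 (append adds [83, 75, 74] as single element): lst = [22, 22, 20, 18, [83, 75, 74]]
After line 3 (extend unpacks [45], adds 45): lst = [22, 22, 20, 18, [83, 75, 74], 45]
After line 4: result = len(lst) = 6

6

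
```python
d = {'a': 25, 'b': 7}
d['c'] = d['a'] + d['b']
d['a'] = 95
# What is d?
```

After line 1: d = {'a': 25, 'b': 7}
After line 2 (d['c'] = 25 + 7): d = {'a': 25, 'b': 7, 'c': 32}
After line 3: d = {'a': 95, 'b': 7, 'c': 32}

{'a': 95, 'b': 7, 'c': 32}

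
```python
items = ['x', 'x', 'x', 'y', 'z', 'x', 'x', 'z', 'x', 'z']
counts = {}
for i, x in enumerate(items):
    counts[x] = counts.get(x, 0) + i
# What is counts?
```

Initial: counts = {}, items = ['x', 'x', 'x', 'y', 'z', 'x', 'x', 'z', 'x', 'z']
i=0, x='x': counts = {'x': 0}
i=1, x='x': counts = {'x': 1}
i=2, x='x': counts = {'x': 3}
i=3, x='y': counts = {'x': 3, 'y': 3}
i=4, x='z': counts = {'x': 3, 'y': 3, 'z': 4}
i=5, x='x': counts = {'x': 8, 'y': 3, 'z': 4}
i=6, x='x': counts = {'x': 14, 'y': 3, 'z': 4}
i=7, x='z': counts = {'x': 14, 'y': 3, 'z': 11}
i=8, x='x': counts = {'x': 22, 'y': 3, 'z': 11}
i=9, x='z': counts = {'x': 22, 'y': 3, 'z': 20}

{'x': 22, 'y': 3, 'z': 20}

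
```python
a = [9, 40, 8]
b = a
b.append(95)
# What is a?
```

After line 1: a = [9, 40, 8]
After line 2 (b = a is an alias, same object): a = [9, 40, 8], b = [9, 40, 8]
After line 3 (b.append mutates the shared list): a = [9, 40, 8, 95], b = [9, 40, 8, 95]

[9, 40, 8, 95]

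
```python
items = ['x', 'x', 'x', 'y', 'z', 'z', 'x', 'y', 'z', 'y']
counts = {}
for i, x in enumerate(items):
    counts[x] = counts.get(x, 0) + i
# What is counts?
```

Initial: counts = {}, items = ['x', 'x', 'x', 'y', 'z', 'z', 'x', 'y', 'z', 'y']
i=0, x='x': counts = {'x': 0}
i=1, x='x': counts = {'x': 1}
i=2, x='x': counts = {'x': 3}
i=3, x='y': counts = {'x': 3, 'y': 3}
i=4, x='z': counts = {'x': 3, 'y': 3, 'z': 4}
i=5, x='z': counts = {'x': 3, 'y': 3, 'z': 9}
i=6, x='x': counts = {'x': 9, 'y': 3, 'z': 9}
i=7, x='y': counts = {'x': 9, 'y': 10, 'z': 9}
i=8, x='z': counts = {'x': 9, 'y': 10, 'z': 17}
i=9, x='y': counts = {'x': 9, 'y': 19, 'z': 17}

{'x': 9, 'y': 19, 'z': 17}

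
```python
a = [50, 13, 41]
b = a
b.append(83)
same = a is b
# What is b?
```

After line 1: a = [50, 13, 41]
After line 2 (b = a is an alias, same object): a = [50, 13, 41], b = [50, 13, 41]
After line 3 (b.append mutates the shared list): a = [50, 13, 41, 83], b = [50, 13, 41, 83]
After line 4 (same = a is b; same object -> True): same = True

[50, 13, 41, 83]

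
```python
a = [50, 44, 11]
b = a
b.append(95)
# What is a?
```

After line 1: a = [50, 44, 11]
After line 2 (b = a is an alias, same object): a = [50, 44, 11], b = [50, 44, 11]
After line 3 (b.append mutates the shared list): a = [50, 44, 11, 95], b = [50, 44, 11, 95]

[50, 44, 11, 95]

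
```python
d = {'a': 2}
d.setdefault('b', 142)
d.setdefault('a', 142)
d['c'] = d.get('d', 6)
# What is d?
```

After line 1: d = {'a': 2}
After line 2 (setdefault adds 'b'=142): d = {'a': 2, 'b': 142}
After line 3 (setdefault 'a' no-op, already exists): d = {'a': 2, 'b': 142}
After line 4 (get('d', 6) returns default since 'd' not in d): d = {'a': 2, 'b': 142, 'c': 6}

{'a': 2, 'b': 142, 'c': 6}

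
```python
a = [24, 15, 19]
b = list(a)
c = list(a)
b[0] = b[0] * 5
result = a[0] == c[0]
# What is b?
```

After line 1: a = [24, 15, 19]
After line 2 (b = list(a), copy): a = [24, 15, 19], b = [24, 15, 19]
After line 3 (c = list(a) is a copy, new object): c = [24, 15, 19]
After line 4 (b[0] = 24 * 5 = 120; only b mutates (copy)): a = [24, 15, 19], b = [120, 15, 19], c = [24, 15, 19]
After line 5 (a[0] = 24, c[0] = 24; result = True)

[120, 15, 19]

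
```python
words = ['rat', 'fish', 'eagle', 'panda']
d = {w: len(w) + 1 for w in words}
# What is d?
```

{'rat': 4, 'fish': 5, 'eagle': 6, 'panda': 6}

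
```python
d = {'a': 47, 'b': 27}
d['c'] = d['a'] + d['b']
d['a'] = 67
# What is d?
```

After line 1: d = {'a': 47, 'b': 27}
After line 2 (d['c'] = 47 + 27): d = {'a': 47, 'b': 27, 'c': 74}
After line 3: d = {'a': 67, 'b': 27, 'c': 74}

{'a': 67, 'b': 27, 'c': 74}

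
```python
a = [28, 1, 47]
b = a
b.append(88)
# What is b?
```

After line 1: a = [28, 1, 47]
After line 2 (b = a is an alias, same object): a = [28, 1, 47], b = [28, 1, 47]
After line 3 (b.append mutates the shared list): a = [28, 1, 47, 88], b = [28, 1, 47, 88]

[28, 1, 47, 88]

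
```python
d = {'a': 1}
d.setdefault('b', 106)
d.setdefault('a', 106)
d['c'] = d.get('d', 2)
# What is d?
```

After line 1: d = {'a': 1}
After line 2 (setdefault adds 'b'=106): d = {'a': 1, 'b': 106}
After line 3 (setdefault 'a' no-op, already exists): d = {'a': 1, 'b': 106}
After line 4 (get('d', 2) returns default since 'd' not in d): d = {'a': 1, 'b': 106, 'c': 2}

{'a': 1, 'b': 106, 'c': 2}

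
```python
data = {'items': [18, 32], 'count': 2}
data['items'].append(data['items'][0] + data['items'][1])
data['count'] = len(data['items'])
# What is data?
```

After line 1: data = {'items': [18, 32], 'count': 2}
After line 2 (append 18 + 32 = 50): data = {'items': [18, 32, 50], 'count': 2}
After line 3 (count = len(items) = 3): data = {'items': [18, 32, 50], 'count': 3}

{'items': [18, 32, 50], 'count': 3}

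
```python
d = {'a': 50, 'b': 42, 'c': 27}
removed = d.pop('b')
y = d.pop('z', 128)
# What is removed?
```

After line 1: d = {'a': 50, 'b': 42, 'c': 27}
After line 2 (pop 'b' returns 42): d = {'a': 50, 'c': 27}, removed = 42
After line 3 (pop 'z' missing, returns default 128): d = {'a': 50, 'c': 27}, y = 128

42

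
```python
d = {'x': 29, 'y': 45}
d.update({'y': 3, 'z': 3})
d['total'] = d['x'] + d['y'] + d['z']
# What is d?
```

After line 1: d = {'x': 29, 'y': 45}
After line 2 (y overwritten, z added): d = {'x': 29, 'y': 3, 'z': 3}
After line 3 (total = 29 + 3 + 3 = 35): d = {'x': 29, 'y': 3, 'z': 3, 'total': 35}

{'x': 29, 'y': 3, 'z': 3, 'total': 35}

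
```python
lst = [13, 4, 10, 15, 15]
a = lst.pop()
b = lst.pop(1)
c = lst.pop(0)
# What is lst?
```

After line 1: lst = [13, 4, 10, 15, 15]
After line 2 (pop() -> a = 15): lst = [13, 4, 10, 15]
After line 3 (pop(1) -> b = 4): lst = [13, 10, 15]
After line 4 (pop(0) -> c = 13): lst = [10, 15]

[10, 15]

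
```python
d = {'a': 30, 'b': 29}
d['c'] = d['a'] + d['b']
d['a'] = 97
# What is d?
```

After line 1: d = {'a': 30, 'b': 29}
After line 2 (d['c'] = 30 + 29): d = {'a': 30, 'b': 29, 'c': 59}
After line 3: d = {'a': 97, 'b': 29, 'c': 59}

{'a': 97, 'b': 29, 'c': 59}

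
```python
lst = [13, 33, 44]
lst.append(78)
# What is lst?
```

[13, 33, 44, 78]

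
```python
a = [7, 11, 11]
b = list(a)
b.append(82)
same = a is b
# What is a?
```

After line 1: a = [7, 11, 11]
After line 2 (b = list(a) is a shallow copy, new object): a = [7, 11, 11], b = [7, 11, 11]
After line 3 (append only mutates b): a = [7, 11, 11], b = [7, 11, 11, 82]
After line 4 (same = a is b; different objects -> False): same = False

[7, 11, 11]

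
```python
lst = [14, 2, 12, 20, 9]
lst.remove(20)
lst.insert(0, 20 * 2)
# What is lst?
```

After line 1: lst = [14, 2, 12, 20, 9]
After line 2 (remove first 20): lst = [14, 2, 12, 9]
After line 3 (insert 40 at index 0): lst = [40, 14, 2, 12, 9]

[40, 14, 2, 12, 9]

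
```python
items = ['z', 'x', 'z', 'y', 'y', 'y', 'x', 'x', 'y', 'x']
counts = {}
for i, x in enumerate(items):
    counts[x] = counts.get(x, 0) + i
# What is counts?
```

Initial: counts = {}, items = ['z', 'x', 'z', 'y', 'y', 'y', 'x', 'x', 'y', 'x']
i=0, x='z': counts = {'z': 0}
i=1, x='x': counts = {'z': 0, 'x': 1}
i=2, x='z': counts = {'z': 2, 'x': 1}
i=3, x='y': counts = {'z': 2, 'x': 1, 'y': 3}
i=4, x='y': counts = {'z': 2, 'x': 1, 'y': 7}
i=5, x='y': counts = {'z': 2, 'x': 1, 'y': 12}
i=6, x='x': counts = {'z': 2, 'x': 7, 'y': 12}
i=7, x='x': counts = {'z': 2, 'x': 14, 'y': 12}
i=8, x='y': counts = {'z': 2, 'x': 14, 'y': 20}
i=9, x='x': counts = {'z': 2, 'x': 23, 'y': 20}

{'z': 2, 'x': 23, 'y': 20}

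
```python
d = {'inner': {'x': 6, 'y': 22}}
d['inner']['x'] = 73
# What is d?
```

After line 1: d = {'inner': {'x': 6, 'y': 22}}
After line 2 (inner x overwritten): d = {'inner': {'x': 73, 'y': 22}}

{'inner': {'x': 73, 'y': 22}}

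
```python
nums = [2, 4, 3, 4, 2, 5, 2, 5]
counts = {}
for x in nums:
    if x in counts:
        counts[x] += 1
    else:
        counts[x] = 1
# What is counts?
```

Initial: counts = {}, nums = [2, 4, 3, 4, 2, 5, 2, 5]
See 2: counts = {2: 1}
See 4: counts = {2: 1, 4: 1}
See 3: counts = {2: 1, 4: 1, 3: 1}
See 4: counts = {2: 1, 4: 2, 3: 1}
See 2: counts = {2: 2, 4: 2, 3: 1}
See 5: counts = {2: 2, 4: 2, 3: 1, 5: 1}
See 2: counts = {2: 3, 4: 2, 3: 1, 5: 1}
See 5: counts = {2: 3, 4: 2, 3: 1, 5: 2}

{2: 3, 4: 2, 3: 1, 5: 2}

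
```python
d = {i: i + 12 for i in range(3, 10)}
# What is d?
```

{3: 15, 4: 16, 5: 17, 6: 18, 7: 19, 8: 20, 9: 21}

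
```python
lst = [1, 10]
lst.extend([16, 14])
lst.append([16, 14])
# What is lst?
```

After line 1: lst = [1, 10]
After line 2 (extend unpacks [16, 14]): lst = [1, 10, 16, 14]
After line 3 (append adds [16, 14] as single element): lst = [1, 10, 16, 14, [16, 14]]

[1, 10, 16, 14, [16, 14]]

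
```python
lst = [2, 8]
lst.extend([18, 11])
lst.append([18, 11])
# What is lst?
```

After line 1: lst = [2, 8]
After line 2 (extend unpacks [18, 11]): lst = [2, 8, 18, 11]
After line 3 (append adds [18, 11] as single element): lst = [2, 8, 18, 11, [18, 11]]

[2, 8, 18, 11, [18, 11]]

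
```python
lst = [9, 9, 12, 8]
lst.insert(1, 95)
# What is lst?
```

[9, 95, 9, 12, 8]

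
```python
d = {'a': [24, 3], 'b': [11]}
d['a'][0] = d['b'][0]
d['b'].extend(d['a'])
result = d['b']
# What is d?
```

After line 1: d = {'a': [24, 3], 'b': [11]}
After line 2 (a[0] = b[0] = 11): d = {'a': [11, 3], 'b': [11]}
After line 3 (b.extend(a) appends [11, 3]): d = {'a': [11, 3], 'b': [11, 11, 3]}
After line 4: result = d['b'] = [11, 11, 3]

{'a': [11, 3], 'b': [11, 11, 3]}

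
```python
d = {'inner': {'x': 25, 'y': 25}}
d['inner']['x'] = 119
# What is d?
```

After line 1: d = {'inner': {'x': 25, 'y': 25}}
After line 2 (inner x overwritten): d = {'inner': {'x': 119, 'y': 25}}

{'inner': {'x': 119, 'y': 25}}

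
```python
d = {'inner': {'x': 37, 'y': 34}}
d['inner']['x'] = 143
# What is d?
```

After line 1: d = {'inner': {'x': 37, 'y': 34}}
After line 2 (inner x overwritten): d = {'inner': {'x': 143, 'y': 34}}

{'inner': {'x': 143, 'y': 34}}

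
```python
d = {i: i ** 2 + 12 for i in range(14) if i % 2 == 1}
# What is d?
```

{1: 13, 3: 21, 5: 37, 7: 61, 9: 93, 11: 133, 13: 181}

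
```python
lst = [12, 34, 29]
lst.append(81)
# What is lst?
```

[12, 34, 29, 81]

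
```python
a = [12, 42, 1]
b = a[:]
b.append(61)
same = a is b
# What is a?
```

After line 1: a = [12, 42, 1]
After line 2 (b = a[:] is a shallow copy, new object): a = [12, 42, 1], b = [12, 42, 1]
After line 3 (append only mutates b): a = [12, 42, 1], b = [12, 42, 1, 61]
After line 4 (same = a is b; different objects -> False): same = False

[12, 42, 1]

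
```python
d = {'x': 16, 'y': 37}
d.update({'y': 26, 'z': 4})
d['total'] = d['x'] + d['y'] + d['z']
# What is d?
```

After line 1: d = {'x': 16, 'y': 37}
After line 2 (y overwritten, z added): d = {'x': 16, 'y': 26, 'z': 4}
After line 3 (total = 16 + 26 + 4 = 46): d = {'x': 16, 'y': 26, 'z': 4, 'total': 46}

{'x': 16, 'y': 26, 'z': 4, 'total': 46}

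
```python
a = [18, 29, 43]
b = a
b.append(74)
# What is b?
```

After line 1: a = [18, 29, 43]
After line 2 (b = a is an alias, same object): a = [18, 29, 43], b = [18, 29, 43]
After line 3 (b.append mutates the shared list): a = [18, 29, 43, 74], b = [18, 29, 43, 74]

[18, 29, 43, 74]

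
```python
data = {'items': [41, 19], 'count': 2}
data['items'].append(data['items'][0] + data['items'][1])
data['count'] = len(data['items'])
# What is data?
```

After line 1: data = {'items': [41, 19], 'count': 2}
After line 2 (append 41 + 19 = 60): data = {'items': [41, 19, 60], 'count': 2}
After line 3 (count = len(items) = 3): data = {'items': [41, 19, 60], 'count': 3}

{'items': [41, 19, 60], 'count': 3}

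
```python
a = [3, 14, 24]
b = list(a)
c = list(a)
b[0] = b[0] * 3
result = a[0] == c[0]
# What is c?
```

After line 1: a = [3, 14, 24]
After line 2 (b = list(a), copy): a = [3, 14, 24], b = [3, 14, 24]
After line 3 (c = list(a) is a copy, new object): c = [3, 14, 24]
After line 4 (b[0] = 3 * 3 = 9; only b mutates (copy)): a = [3, 14, 24], b = [9, 14, 24], c = [3, 14, 24]
After line 5 (a[0] = 3, c[0] = 3; result = True)

[3, 14, 24]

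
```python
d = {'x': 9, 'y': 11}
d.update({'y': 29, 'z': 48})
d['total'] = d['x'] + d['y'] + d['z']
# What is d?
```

After line 1: d = {'x': 9, 'y': 11}
After line 2 (y overwritten, z added): d = {'x': 9, 'y': 29, 'z': 48}
After line 3 (total = 9 + 29 + 48 = 86): d = {'x': 9, 'y': 29, 'z': 48, 'total': 86}

{'x': 9, 'y': 29, 'z': 48, 'total': 86}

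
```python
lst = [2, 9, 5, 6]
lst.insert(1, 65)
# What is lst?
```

[2, 65, 9, 5, 6]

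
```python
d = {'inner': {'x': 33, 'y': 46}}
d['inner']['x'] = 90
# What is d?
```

After line 1: d = {'inner': {'x': 33, 'y': 46}}
After line 2 (inner x overwritten): d = {'inner': {'x': 90, 'y': 46}}

{'inner': {'x': 90, 'y': 46}}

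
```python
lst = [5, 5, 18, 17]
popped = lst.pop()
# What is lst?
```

[5, 5, 18]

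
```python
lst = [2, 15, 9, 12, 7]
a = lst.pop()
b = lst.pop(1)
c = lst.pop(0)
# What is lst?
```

After line 1: lst = [2, 15, 9, 12, 7]
After line 2 (pop() -> a = 7): lst = [2, 15, 9, 12]
After line 3 (pop(1) -> b = 15): lst = [2, 9, 12]
After line 4 (pop(0) -> c = 2): lst = [9, 12]

[9, 12]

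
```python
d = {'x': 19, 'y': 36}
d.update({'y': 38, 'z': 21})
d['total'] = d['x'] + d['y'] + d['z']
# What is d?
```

After line 1: d = {'x': 19, 'y': 36}
After line 2 (y overwritten, z added): d = {'x': 19, 'y': 38, 'z': 21}
After line 3 (total = 19 + 38 + 21 = 78): d = {'x': 19, 'y': 38, 'z': 21, 'total': 78}

{'x': 19, 'y': 38, 'z': 21, 'total': 78}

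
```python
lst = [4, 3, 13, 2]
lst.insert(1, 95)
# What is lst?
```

[4, 95, 3, 13, 2]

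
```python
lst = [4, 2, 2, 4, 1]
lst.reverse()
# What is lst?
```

[1, 4, 2, 2, 4]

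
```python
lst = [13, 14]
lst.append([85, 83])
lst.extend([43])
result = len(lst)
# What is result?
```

After line 1: lst = [13, 14]
After line 2 (append adds [85, 83] as single element): lst = [13, 14, [85, 83]]
After line 3 (extend unpacks [43], adds 43): lst = [13, 14, [85, 83], 43]
After line 4: result = len(lst) = 4

4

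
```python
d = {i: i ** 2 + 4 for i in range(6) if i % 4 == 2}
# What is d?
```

{2: 8}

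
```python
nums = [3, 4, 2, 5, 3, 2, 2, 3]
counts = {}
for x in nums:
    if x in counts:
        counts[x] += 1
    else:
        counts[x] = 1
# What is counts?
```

Initial: counts = {}, nums = [3, 4, 2, 5, 3, 2, 2, 3]
See 3: counts = {3: 1}
See 4: counts = {3: 1, 4: 1}
See 2: counts = {3: 1, 4: 1, 2: 1}
See 5: counts = {3: 1, 4: 1, 2: 1, 5: 1}
See 3: counts = {3: 2, 4: 1, 2: 1, 5: 1}
See 2: counts = {3: 2, 4: 1, 2: 2, 5: 1}
See 2: counts = {3: 2, 4: 1, 2: 3, 5: 1}
See 3: counts = {3: 3, 4: 1, 2: 3, 5: 1}

{3: 3, 4: 1, 2: 3, 5: 1}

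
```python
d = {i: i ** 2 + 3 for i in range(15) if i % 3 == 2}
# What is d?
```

{2: 7, 5: 28, 8: 67, 11: 124, 14: 199}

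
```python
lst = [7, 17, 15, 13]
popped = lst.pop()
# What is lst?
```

[7, 17, 15]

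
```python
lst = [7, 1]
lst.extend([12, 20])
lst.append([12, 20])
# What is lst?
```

After line 1: lst = [7, 1]
After line 2 (extend unpacks [12, 20]): lst = [7, 1, 12, 20]
After line 3 (append adds [12, 20] as single element): lst = [7, 1, 12, 20, [12, 20]]

[7, 1, 12, 20, [12, 20]]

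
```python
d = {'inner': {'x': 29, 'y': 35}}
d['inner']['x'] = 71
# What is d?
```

After line 1: d = {'inner': {'x': 29, 'y': 35}}
After line 2 (inner x overwritten): d = {'inner': {'x': 71, 'y': 35}}

{'inner': {'x': 71, 'y': 35}}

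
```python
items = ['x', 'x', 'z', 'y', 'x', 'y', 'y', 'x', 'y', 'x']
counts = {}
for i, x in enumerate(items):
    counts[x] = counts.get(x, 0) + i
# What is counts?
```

Initial: counts = {}, items = ['x', 'x', 'z', 'y', 'x', 'y', 'y', 'x', 'y', 'x']
i=0, x='x': counts = {'x': 0}
i=1, x='x': counts = {'x': 1}
i=2, x='z': counts = {'x': 1, 'z': 2}
i=3, x='y': counts = {'x': 1, 'z': 2, 'y': 3}
i=4, x='x': counts = {'x': 5, 'z': 2, 'y': 3}
i=5, x='y': counts = {'x': 5, 'z': 2, 'y': 8}
i=6, x='y': counts = {'x': 5, 'z': 2, 'y': 14}
i=7, x='x': counts = {'x': 12, 'z': 2, 'y': 14}
i=8, x='y': counts = {'x': 12, 'z': 2, 'y': 22}
i=9, x='x': counts = {'x': 21, 'z': 2, 'y': 22}

{'x': 21, 'z': 2, 'y': 22}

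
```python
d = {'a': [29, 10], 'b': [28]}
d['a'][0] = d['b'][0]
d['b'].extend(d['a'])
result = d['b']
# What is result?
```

After line 1: d = {'a': [29, 10], 'b': [28]}
After line 2 (a[0] = b[0] = 28): d = {'a': [28, 10], 'b': [28]}
After line 3 (b.extend(a) appends [28, 10]): d = {'a': [28, 10], 'b': [28, 28, 10]}
After line 4: result = d['b'] = [28, 28, 10]

[28, 28, 10]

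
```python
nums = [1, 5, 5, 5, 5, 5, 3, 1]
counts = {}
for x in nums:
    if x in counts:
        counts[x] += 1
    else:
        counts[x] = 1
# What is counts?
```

Initial: counts = {}, nums = [1, 5, 5, 5, 5, 5, 3, 1]
See 1: counts = {1: 1}
See 5: counts = {1: 1, 5: 1}
See 5: counts = {1: 1, 5: 2}
See 5: counts = {1: 1, 5: 3}
See 5: counts = {1: 1, 5: 4}
See 5: counts = {1: 1, 5: 5}
See 3: counts = {1: 1, 5: 5, 3: 1}
See 1: counts = {1: 2, 5: 5, 3: 1}

{1: 2, 5: 5, 3: 1}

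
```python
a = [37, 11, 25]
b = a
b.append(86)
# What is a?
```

After line 1: a = [37, 11, 25]
After line 2 (b = a is an alias, same object): a = [37, 11, 25], b = [37, 11, 25]
After line 3 (b.append mutates the shared list): a = [37, 11, 25, 86], b = [37, 11, 25, 86]

[37, 11, 25, 86]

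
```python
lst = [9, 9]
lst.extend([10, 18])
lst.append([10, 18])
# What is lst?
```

After line 1: lst = [9, 9]
After line 2 (extend unpacks [10, 18]): lst = [9, 9, 10, 18]
After line 3 (append adds [10, 18] as single element): lst = [9, 9, 10, 18, [10, 18]]

[9, 9, 10, 18, [10, 18]]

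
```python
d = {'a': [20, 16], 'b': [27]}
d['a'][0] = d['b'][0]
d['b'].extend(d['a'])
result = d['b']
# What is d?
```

After line 1: d = {'a': [20, 16], 'b': [27]}
After line 2 (a[0] = b[0] = 27): d = {'a': [27, 16], 'b': [27]}
After line 3 (b.extend(a) appends [27, 16]): d = {'a': [27, 16], 'b': [27, 27, 16]}
After line 4: result = d['b'] = [27, 27, 16]

{'a': [27, 16], 'b': [27, 27, 16]}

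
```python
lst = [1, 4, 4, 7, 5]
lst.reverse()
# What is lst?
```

[5, 7, 4, 4, 1]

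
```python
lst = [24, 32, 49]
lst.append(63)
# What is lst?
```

[24, 32, 49, 63]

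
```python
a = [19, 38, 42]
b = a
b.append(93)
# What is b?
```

After line 1: a = [19, 38, 42]
After line 2 (b = a is an alias, same object): a = [19, 38, 42], b = [19, 38, 42]
After line 3 (b.append mutates the shared list): a = [19, 38, 42, 93], b = [19, 38, 42, 93]

[19, 38, 42, 93]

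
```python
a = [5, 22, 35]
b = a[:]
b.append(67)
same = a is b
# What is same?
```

After line 1: a = [5, 22, 35]
After line 2 (b = a[:] is a shallow copy, new object): a = [5, 22, 35], b = [5, 22, 35]
After line 3 (append only mutates b): a = [5, 22, 35], b = [5, 22, 35, 67]
After line 4 (same = a is b; different objects -> False): same = False

False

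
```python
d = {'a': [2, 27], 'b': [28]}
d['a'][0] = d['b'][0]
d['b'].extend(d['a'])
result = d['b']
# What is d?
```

After line 1: d = {'a': [2, 27], 'b': [28]}
After line 2 (a[0] = b[0] = 28): d = {'a': [28, 27], 'b': [28]}
After line 3 (b.extend(a) appends [28, 27]): d = {'a': [28, 27], 'b': [28, 28, 27]}
After line 4: result = d['b'] = [28, 28, 27]

{'a': [28, 27], 'b': [28, 28, 27]}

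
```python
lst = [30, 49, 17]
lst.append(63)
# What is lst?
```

[30, 49, 17, 63]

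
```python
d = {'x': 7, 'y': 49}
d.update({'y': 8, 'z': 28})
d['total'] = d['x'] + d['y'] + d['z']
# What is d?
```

After line 1: d = {'x': 7, 'y': 49}
After line 2 (y overwritten, z added): d = {'x': 7, 'y': 8, 'z': 28}
After line 3 (total = 7 + 8 + 28 = 43): d = {'x': 7, 'y': 8, 'z': 28, 'total': 43}

{'x': 7, 'y': 8, 'z': 28, 'total': 43}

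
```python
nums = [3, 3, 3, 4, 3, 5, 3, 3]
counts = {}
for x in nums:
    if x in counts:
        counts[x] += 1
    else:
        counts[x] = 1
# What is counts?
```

Initial: counts = {}, nums = [3, 3, 3, 4, 3, 5, 3, 3]
See 3: counts = {3: 1}
See 3: counts = {3: 2}
See 3: counts = {3: 3}
See 4: counts = {3: 3, 4: 1}
See 3: counts = {3: 4, 4: 1}
See 5: counts = {3: 4, 4: 1, 5: 1}
See 3: counts = {3: 5, 4: 1, 5: 1}
See 3: counts = {3: 6, 4: 1, 5: 1}

{3: 6, 4: 1, 5: 1}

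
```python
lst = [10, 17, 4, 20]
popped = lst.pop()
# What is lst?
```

[10, 17, 4]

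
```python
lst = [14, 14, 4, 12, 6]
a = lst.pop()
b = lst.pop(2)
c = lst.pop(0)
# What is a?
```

After line 1: lst = [14, 14, 4, 12, 6]
After line 2 (pop() -> a = 6): lst = [14, 14, 4, 12]
After line 3 (pop(2) -> b = 4): lst = [14, 14, 12]
After line 4 (pop(0) -> c = 14): lst = [14, 12]

6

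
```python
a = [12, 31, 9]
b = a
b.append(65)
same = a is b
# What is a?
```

After line 1: a = [12, 31, 9]
After line 2 (b = a is an alias, same object): a = [12, 31, 9], b = [12, 31, 9]
After line 3 (b.append mutates the shared list): a = [12, 31, 9, 65], b = [12, 31, 9, 65]
After line 4 (same = a is b; same object -> True): same = True

[12, 31, 9, 65]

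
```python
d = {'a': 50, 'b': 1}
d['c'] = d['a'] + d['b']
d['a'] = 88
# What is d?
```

After line 1: d = {'a': 50, 'b': 1}
After line 2 (d['c'] = 50 + 1): d = {'a': 50, 'b': 1, 'c': 51}
After line 3: d = {'a': 88, 'b': 1, 'c': 51}

{'a': 88, 'b': 1, 'c': 51}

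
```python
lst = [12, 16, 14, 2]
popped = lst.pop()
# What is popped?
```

2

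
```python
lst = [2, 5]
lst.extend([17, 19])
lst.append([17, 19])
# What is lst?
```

After line 1: lst = [2, 5]
After line 2 (extend unpacks [17, 19]): lst = [2, 5, 17, 19]
After line 3 (append adds [17, 19] as single element): lst = [2, 5, 17, 19, [17, 19]]

[2, 5, 17, 19, [17, 19]]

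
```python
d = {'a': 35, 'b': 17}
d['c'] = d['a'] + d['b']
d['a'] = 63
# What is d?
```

After line 1: d = {'a': 35, 'b': 17}
After line 2 (d['c'] = 35 + 17): d = {'a': 35, 'b': 17, 'c': 52}
After line 3: d = {'a': 63, 'b': 17, 'c': 52}

{'a': 63, 'b': 17, 'c': 52}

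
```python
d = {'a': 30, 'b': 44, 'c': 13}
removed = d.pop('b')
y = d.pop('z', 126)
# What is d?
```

After line 1: d = {'a': 30, 'b': 44, 'c': 13}
After line 2 (pop 'b' returns 44): d = {'a': 30, 'c': 13}, removed = 44
After line 3 (pop 'z' missing, returns default 126): d = {'a': 30, 'c': 13}, y = 126

{'a': 30, 'c': 13}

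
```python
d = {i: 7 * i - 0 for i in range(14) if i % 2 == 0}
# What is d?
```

{0: 0, 2: 14, 4: 28, 6: 42, 8: 56, 10: 70, 12: 84}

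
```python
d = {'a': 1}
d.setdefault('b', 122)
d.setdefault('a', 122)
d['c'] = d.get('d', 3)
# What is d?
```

After line 1: d = {'a': 1}
After line 2 (setdefault adds 'b'=122): d = {'a': 1, 'b': 122}
After line 3 (setdefault 'a' no-op, already exists): d = {'a': 1, 'b': 122}
After line 4 (get('d', 3) returns default since 'd' not in d): d = {'a': 1, 'b': 122, 'c': 3}

{'a': 1, 'b': 122, 'c': 3}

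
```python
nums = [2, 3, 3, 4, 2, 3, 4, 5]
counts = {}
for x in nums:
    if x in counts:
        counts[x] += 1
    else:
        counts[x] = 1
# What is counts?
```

Initial: counts = {}, nums = [2, 3, 3, 4, 2, 3, 4, 5]
See 2: counts = {2: 1}
See 3: counts = {2: 1, 3: 1}
See 3: counts = {2: 1, 3: 2}
See 4: counts = {2: 1, 3: 2, 4: 1}
See 2: counts = {2: 2, 3: 2, 4: 1}
See 3: counts = {2: 2, 3: 3, 4: 1}
See 4: counts = {2: 2, 3: 3, 4: 2}
See 5: counts = {2: 2, 3: 3, 4: 2, 5: 1}

{2: 2, 3: 3, 4: 2, 5: 1}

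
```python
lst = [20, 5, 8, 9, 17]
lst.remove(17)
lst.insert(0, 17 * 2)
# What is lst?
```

After line 1: lst = [20, 5, 8, 9, 17]
After line 2 (remove first 17): lst = [20, 5, 8, 9]
After line 3 (insert 34 at index 0): lst = [34, 20, 5, 8, 9]

[34, 20, 5, 8, 9]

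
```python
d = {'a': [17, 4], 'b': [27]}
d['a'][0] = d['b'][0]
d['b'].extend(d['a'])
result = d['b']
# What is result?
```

After line 1: d = {'a': [17, 4], 'b': [27]}
After line 2 (a[0] = b[0] = 27): d = {'a': [27, 4], 'b': [27]}
After line 3 (b.extend(a) appends [27, 4]): d = {'a': [27, 4], 'b': [27, 27, 4]}
After line 4: result = d['b'] = [27, 27, 4]

[27, 27, 4]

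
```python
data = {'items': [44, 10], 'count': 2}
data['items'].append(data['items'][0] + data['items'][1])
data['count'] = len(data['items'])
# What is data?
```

After line 1: data = {'items': [44, 10], 'count': 2}
After line 2 (append 44 + 10 = 54): data = {'items': [44, 10, 54], 'count': 2}
After line 3 (count = len(items) = 3): data = {'items': [44, 10, 54], 'count': 3}

{'items': [44, 10, 54], 'count': 3}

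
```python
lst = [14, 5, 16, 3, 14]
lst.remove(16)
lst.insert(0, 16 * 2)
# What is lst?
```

After line 1: lst = [14, 5, 16, 3, 14]
After line 2 (remove first 16): lst = [14, 5, 3, 14]
After line 3 (insert 32 at index 0): lst = [32, 14, 5, 3, 14]

[32, 14, 5, 3, 14]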